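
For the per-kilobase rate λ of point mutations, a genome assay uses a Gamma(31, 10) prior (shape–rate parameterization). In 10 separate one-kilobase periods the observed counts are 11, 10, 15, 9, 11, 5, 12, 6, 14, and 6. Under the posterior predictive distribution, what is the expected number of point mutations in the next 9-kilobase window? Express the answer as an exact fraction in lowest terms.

Total count: 11 + 10 + 15 + 9 + 11 + 5 + 12 + 6 + 14 + 6 = 99.
Total exposure: 10 kilobases.
Conjugate update: add total count to the shape and total exposure to the rate, giving Gamma(130, 20).
Predictive mean over a 9-kilobase window = T·E[λ|data] = 9·130/20 = 117/2.

117/2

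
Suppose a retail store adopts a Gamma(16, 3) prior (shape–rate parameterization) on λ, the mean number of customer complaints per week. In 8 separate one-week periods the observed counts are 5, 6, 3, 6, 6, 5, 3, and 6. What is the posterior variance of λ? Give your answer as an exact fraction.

Total count: 5 + 6 + 3 + 6 + 6 + 5 + 3 + 6 = 40.
Total exposure: 8 weeks.
Posterior: α' = 16 + 40 = 56, β' = 3 + 8 = 11.
Posterior variance = α'/β'² = 56/121.

56/121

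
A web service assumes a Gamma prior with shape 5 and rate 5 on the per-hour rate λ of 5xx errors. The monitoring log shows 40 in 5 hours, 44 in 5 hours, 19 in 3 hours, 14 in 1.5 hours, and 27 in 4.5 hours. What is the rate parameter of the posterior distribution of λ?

Total count: 40 + 44 + 19 + 14 + 27 = 144.
Total exposure: 5 + 5 + 3 + 1.5 + 4.5 = 19 hours.
By Gamma–Poisson conjugacy, the posterior is Gamma(α + Σx, β + Σt) = Gamma(5 + 144, 5 + 19) = Gamma(149, 24).

24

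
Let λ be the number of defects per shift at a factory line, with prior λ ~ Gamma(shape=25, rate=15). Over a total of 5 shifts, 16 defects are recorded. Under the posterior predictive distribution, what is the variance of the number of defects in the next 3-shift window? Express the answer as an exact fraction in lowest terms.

2829/400

Total count 16 over total exposure 5 shifts.
By Gamma–Poisson conjugacy, the posterior is Gamma(α + Σx, β + Σt) = Gamma(25 + 16, 15 + 5) = Gamma(41, 20).
The posterior predictive for a window of length T is Negative Binomial with variance T·α'·(β'+T)/β'² = 3·41·23/400 = 2829/400.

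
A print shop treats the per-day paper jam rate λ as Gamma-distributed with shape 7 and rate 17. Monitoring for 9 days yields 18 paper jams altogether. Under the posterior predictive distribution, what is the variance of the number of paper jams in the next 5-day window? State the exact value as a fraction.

3875/676

Total count 18 over total exposure 9 days.
Gamma(α, β) with Poisson data over total exposure Σt gives posterior Gamma(α+Σx, β+Σt) = Gamma(25, 26).
The posterior predictive for a window of length T is Negative Binomial with variance T·α'·(β'+T)/β'² = 5·25·31/676 = 3875/676.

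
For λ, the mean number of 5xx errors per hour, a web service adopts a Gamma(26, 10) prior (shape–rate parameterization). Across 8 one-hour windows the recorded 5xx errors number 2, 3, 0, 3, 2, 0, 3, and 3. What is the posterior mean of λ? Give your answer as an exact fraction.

7/3

Total count: 2 + 3 + 0 + 3 + 2 + 0 + 3 + 3 = 16.
Total exposure: 8 hours.
Gamma(α, β) with Poisson data over total exposure Σt gives posterior Gamma(α+Σx, β+Σt) = Gamma(42, 18).
Posterior mean = α'/β' = 42/18 = 7/3.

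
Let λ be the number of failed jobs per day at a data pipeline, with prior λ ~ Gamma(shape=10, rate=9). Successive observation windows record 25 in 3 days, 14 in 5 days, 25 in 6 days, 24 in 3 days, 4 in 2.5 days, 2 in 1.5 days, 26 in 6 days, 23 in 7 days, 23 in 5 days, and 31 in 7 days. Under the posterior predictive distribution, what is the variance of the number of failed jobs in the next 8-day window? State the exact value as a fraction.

Total count: 25 + 14 + 25 + 24 + 4 + 2 + 26 + 23 + 23 + 31 = 197.
Total exposure: 3 + 5 + 6 + 3 + 2.5 + 1.5 + 6 + 7 + 5 + 7 = 46 days.
The Gamma prior is conjugate for the Poisson rate, so λ | data ~ Gamma(10+197, 9+46) = Gamma(207, 55).
The posterior predictive for a window of length T is Negative Binomial with variance T·α'·(β'+T)/β'² = 8·207·63/3025 = 104328/3025.

104328/3025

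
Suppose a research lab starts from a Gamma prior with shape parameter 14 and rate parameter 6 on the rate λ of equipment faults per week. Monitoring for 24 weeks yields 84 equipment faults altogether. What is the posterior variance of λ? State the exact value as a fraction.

Total count 84 over total exposure 24 weeks.
The Gamma prior is conjugate for the Poisson rate, so λ | data ~ Gamma(14+84, 6+24) = Gamma(98, 30).
Posterior variance = α'/β'² = 98/900 = 49/450.

49/450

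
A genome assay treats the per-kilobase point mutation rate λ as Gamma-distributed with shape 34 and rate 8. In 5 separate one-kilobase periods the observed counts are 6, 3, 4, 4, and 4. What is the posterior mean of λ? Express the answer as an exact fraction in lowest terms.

Total count: 6 + 3 + 4 + 4 + 4 = 21.
Total exposure: 5 kilobases.
The Gamma prior is conjugate for the Poisson rate, so λ | data ~ Gamma(34+21, 8+5) = Gamma(55, 13).
Posterior mean = α'/β' = 55/13.

55/13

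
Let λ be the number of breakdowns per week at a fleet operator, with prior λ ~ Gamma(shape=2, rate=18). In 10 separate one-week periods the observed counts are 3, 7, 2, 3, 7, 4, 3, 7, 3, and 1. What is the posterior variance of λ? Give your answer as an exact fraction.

3/56

Total count: 3 + 7 + 2 + 3 + 7 + 4 + 3 + 7 + 3 + 1 = 40.
Total exposure: 10 weeks.
Conjugate update: add total count to the shape and total exposure to the rate, giving Gamma(42, 28).
Posterior variance = α'/β'² = 42/784 = 3/56.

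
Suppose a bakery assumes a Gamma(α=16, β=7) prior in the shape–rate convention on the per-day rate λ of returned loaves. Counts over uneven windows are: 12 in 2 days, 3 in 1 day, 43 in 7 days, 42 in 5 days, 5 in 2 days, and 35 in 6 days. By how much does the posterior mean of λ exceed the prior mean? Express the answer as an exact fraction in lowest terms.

102/35

Total count: 12 + 3 + 43 + 42 + 5 + 35 = 140.
Total exposure: 2 + 1 + 7 + 5 + 2 + 6 = 23 days.
By Gamma–Poisson conjugacy, the posterior is Gamma(α + Σx, β + Σt) = Gamma(16 + 140, 7 + 23) = Gamma(156, 30).
Posterior mean = 156/30 = 26/5; prior mean = 16/7 = 16/7. Difference = 26/5 − 16/7 = 102/35.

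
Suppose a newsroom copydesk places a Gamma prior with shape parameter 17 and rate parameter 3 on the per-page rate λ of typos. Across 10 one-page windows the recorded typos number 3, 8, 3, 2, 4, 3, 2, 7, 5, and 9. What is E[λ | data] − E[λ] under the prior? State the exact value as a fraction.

Total count: 3 + 8 + 3 + 2 + 4 + 3 + 2 + 7 + 5 + 9 = 46.
Total exposure: 10 pages.
Conjugate update: add total count to the shape and total exposure to the rate, giving Gamma(63, 13).
Posterior mean = 63/13 = 63/13; prior mean = 17/3 = 17/3. Difference = 63/13 − 17/3 = -32/39.

-32/39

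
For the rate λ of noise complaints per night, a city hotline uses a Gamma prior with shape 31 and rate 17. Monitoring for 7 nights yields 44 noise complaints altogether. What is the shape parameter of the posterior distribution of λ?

75

Total count 44 over total exposure 7 nights.
The Gamma prior is conjugate for the Poisson rate, so λ | data ~ Gamma(31+44, 17+7) = Gamma(75, 24).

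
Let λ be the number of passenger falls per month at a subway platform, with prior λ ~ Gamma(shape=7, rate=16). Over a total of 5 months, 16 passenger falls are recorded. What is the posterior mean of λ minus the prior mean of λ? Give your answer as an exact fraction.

221/336

Total count 16 over total exposure 5 months.
The Gamma prior is conjugate for the Poisson rate, so λ | data ~ Gamma(7+16, 16+5) = Gamma(23, 21).
Posterior mean = 23/21 = 23/21; prior mean = 7/16 = 7/16. Difference = 23/21 − 7/16 = 221/336.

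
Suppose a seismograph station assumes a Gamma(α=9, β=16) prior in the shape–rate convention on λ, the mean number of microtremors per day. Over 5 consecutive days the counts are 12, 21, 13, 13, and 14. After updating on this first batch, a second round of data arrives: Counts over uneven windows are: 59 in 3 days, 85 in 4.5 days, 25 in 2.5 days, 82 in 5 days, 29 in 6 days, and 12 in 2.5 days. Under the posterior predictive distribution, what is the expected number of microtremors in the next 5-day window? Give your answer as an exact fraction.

Total count: 12 + 21 + 13 + 13 + 14 = 73.
Total exposure: 5 days.
After the first batch: Gamma(9 + 73, 16 + 5) = Gamma(82, 21).
Total count: 59 + 85 + 25 + 82 + 29 + 12 = 292.
Total exposure: 3 + 4.5 + 2.5 + 5 + 6 + 2.5 = 23.5 days.
After the second batch: Gamma(82 + 292, 21 + 23.5) = Gamma(374, 89/2).
Predictive mean over a 5-day window = T·E[λ|data] = 5·374/(89/2) = 3740/89.

3740/89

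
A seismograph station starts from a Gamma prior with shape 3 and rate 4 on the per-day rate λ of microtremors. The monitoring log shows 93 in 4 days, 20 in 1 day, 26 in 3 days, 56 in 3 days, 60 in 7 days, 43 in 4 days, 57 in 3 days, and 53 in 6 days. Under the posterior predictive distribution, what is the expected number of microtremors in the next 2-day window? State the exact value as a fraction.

822/35

Total count: 93 + 20 + 26 + 56 + 60 + 43 + 57 + 53 = 408.
Total exposure: 4 + 1 + 3 + 3 + 7 + 4 + 3 + 6 = 31 days.
Posterior: α' = 3 + 408 = 411, β' = 4 + 31 = 35.
Predictive mean over a 2-day window = T·E[λ|data] = 2·411/35 = 822/35.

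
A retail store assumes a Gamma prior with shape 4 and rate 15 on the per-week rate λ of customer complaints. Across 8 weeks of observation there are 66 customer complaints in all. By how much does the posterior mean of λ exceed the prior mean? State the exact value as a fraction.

958/345

Total count 66 over total exposure 8 weeks.
Conjugate update: add total count to the shape and total exposure to the rate, giving Gamma(70, 23).
Posterior mean = 70/23 = 70/23; prior mean = 4/15 = 4/15. Difference = 70/23 − 4/15 = 958/345.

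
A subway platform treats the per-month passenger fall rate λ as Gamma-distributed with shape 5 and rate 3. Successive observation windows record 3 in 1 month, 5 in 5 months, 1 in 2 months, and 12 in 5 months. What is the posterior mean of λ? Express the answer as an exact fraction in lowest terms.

Total count: 3 + 5 + 1 + 12 = 21.
Total exposure: 1 + 5 + 2 + 5 = 13 months.
Conjugate update: add total count to the shape and total exposure to the rate, giving Gamma(26, 16).
Posterior mean = α'/β' = 26/16 = 13/8.

13/8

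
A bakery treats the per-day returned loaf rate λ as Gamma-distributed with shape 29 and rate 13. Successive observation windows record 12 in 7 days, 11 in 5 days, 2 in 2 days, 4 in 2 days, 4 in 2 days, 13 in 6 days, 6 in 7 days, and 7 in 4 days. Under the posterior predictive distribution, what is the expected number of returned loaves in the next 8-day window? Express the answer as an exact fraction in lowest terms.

44/3

Total count: 12 + 11 + 2 + 4 + 4 + 13 + 6 + 7 = 59.
Total exposure: 7 + 5 + 2 + 2 + 2 + 6 + 7 + 4 = 35 days.
By Gamma–Poisson conjugacy, the posterior is Gamma(α + Σx, β + Σt) = Gamma(29 + 59, 13 + 35) = Gamma(88, 48).
Predictive mean over an 8-day window = T·E[λ|data] = 8·88/48 = 44/3.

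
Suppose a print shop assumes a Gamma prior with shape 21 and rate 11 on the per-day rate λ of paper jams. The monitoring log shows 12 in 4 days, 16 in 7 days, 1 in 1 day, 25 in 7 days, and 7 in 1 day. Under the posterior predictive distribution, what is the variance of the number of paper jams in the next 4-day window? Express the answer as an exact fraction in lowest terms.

Total count: 12 + 16 + 1 + 25 + 7 = 61.
Total exposure: 4 + 7 + 1 + 7 + 1 = 20 days.
The Gamma prior is conjugate for the Poisson rate, so λ | data ~ Gamma(21+61, 11+20) = Gamma(82, 31).
The posterior predictive for a window of length T is Negative Binomial with variance T·α'·(β'+T)/β'² = 4·82·35/961 = 11480/961.

11480/961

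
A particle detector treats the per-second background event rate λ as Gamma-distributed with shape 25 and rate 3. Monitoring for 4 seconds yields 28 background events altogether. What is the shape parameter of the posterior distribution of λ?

Total count 28 over total exposure 4 seconds.
Posterior: α' = 25 + 28 = 53, β' = 3 + 4 = 7.

53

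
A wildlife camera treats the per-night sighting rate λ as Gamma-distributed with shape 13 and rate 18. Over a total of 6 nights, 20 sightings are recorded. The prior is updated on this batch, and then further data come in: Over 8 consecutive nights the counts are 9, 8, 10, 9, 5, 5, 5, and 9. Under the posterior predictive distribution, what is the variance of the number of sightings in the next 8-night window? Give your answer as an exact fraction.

Total count 20 over total exposure 6 nights.
After the first batch: Gamma(13 + 20, 18 + 6) = Gamma(33, 24).
Total count: 9 + 8 + 10 + 9 + 5 + 5 + 5 + 9 = 60.
Total exposure: 8 nights.
After the second batch: Gamma(33 + 60, 24 + 8) = Gamma(93, 32).
The posterior predictive for a window of length T is Negative Binomial with variance T·α'·(β'+T)/β'² = 8·93·40/1024 = 465/16.

465/16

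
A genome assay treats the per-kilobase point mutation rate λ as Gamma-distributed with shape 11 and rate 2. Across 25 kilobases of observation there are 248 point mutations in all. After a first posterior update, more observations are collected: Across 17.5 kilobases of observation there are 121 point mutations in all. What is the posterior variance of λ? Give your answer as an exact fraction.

1520/7921

Total count 248 over total exposure 25 kilobases.
After the first batch: Gamma(11 + 248, 2 + 25) = Gamma(259, 27).
Total count 121 over total exposure 17.5 kilobases.
After the second batch: Gamma(259 + 121, 27 + 17.5) = Gamma(380, 89/2).
Posterior variance = α'/β'² = 380/(7921/4) = 1520/7921.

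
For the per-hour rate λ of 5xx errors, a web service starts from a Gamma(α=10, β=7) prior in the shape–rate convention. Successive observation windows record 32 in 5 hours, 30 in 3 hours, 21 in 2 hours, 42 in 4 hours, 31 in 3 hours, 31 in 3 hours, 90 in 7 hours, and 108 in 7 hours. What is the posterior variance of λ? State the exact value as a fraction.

395/1681

Total count: 32 + 30 + 21 + 42 + 31 + 31 + 90 + 108 = 385.
Total exposure: 5 + 3 + 2 + 4 + 3 + 3 + 7 + 7 = 34 hours.
Gamma(α, β) with Poisson data over total exposure Σt gives posterior Gamma(α+Σx, β+Σt) = Gamma(395, 41).
Posterior variance = α'/β'² = 395/1681.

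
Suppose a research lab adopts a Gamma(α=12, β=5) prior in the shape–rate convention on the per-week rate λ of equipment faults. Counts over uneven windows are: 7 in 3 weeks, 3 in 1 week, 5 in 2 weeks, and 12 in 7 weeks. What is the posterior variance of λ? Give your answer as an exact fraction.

Total count: 7 + 3 + 5 + 12 = 27.
Total exposure: 3 + 1 + 2 + 7 = 13 weeks.
Gamma(α, β) with Poisson data over total exposure Σt gives posterior Gamma(α+Σx, β+Σt) = Gamma(39, 18).
Posterior variance = α'/β'² = 39/324 = 13/108.

13/108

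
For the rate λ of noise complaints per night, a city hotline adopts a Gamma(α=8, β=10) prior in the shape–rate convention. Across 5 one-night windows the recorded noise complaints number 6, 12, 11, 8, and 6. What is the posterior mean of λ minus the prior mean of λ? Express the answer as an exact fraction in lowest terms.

Total count: 6 + 12 + 11 + 8 + 6 = 43.
Total exposure: 5 nights.
By Gamma–Poisson conjugacy, the posterior is Gamma(α + Σx, β + Σt) = Gamma(8 + 43, 10 + 5) = Gamma(51, 15).
Posterior mean = 51/15 = 17/5; prior mean = 8/10 = 4/5. Difference = 17/5 − 4/5 = 13/5.

13/5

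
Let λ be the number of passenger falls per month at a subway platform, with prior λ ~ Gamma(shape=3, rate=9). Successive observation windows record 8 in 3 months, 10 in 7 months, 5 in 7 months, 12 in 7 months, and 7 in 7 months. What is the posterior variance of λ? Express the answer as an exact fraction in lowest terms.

Total count: 8 + 10 + 5 + 12 + 7 = 42.
Total exposure: 3 + 7 + 7 + 7 + 7 = 31 months.
Conjugate update: add total count to the shape and total exposure to the rate, giving Gamma(45, 40).
Posterior variance = α'/β'² = 45/1600 = 9/320.

9/320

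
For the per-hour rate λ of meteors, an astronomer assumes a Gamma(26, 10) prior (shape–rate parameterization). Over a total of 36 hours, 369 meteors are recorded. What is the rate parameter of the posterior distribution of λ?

46

Total count 369 over total exposure 36 hours.
Posterior: α' = 26 + 369 = 395, β' = 10 + 36 = 46.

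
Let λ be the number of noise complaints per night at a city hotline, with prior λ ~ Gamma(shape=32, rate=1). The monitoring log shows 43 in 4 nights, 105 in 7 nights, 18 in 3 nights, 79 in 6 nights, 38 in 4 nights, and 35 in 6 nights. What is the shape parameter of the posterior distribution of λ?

350

Total count: 43 + 105 + 18 + 79 + 38 + 35 = 318.
Total exposure: 4 + 7 + 3 + 6 + 4 + 6 = 30 nights.
Conjugate update: add total count to the shape and total exposure to the rate, giving Gamma(350, 31).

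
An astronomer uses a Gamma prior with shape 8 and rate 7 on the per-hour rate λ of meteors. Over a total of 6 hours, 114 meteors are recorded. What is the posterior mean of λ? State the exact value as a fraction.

Total count 114 over total exposure 6 hours.
By Gamma–Poisson conjugacy, the posterior is Gamma(α + Σx, β + Σt) = Gamma(8 + 114, 7 + 6) = Gamma(122, 13).
Posterior mean = α'/β' = 122/13.

122/13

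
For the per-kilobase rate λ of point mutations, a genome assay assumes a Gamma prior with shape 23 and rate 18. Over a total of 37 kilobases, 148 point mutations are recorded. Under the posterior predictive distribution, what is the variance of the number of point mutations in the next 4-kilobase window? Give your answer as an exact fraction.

40356/3025

Total count 148 over total exposure 37 kilobases.
The Gamma prior is conjugate for the Poisson rate, so λ | data ~ Gamma(23+148, 18+37) = Gamma(171, 55).
The posterior predictive for a window of length T is Negative Binomial with variance T·α'·(β'+T)/β'² = 4·171·59/3025 = 40356/3025.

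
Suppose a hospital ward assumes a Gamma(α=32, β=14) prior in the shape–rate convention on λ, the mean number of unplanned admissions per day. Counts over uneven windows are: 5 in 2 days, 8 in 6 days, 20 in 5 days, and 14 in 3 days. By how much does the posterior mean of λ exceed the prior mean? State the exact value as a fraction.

73/210

Total count: 5 + 8 + 20 + 14 = 47.
Total exposure: 2 + 6 + 5 + 3 = 16 days.
The Gamma prior is conjugate for the Poisson rate, so λ | data ~ Gamma(32+47, 14+16) = Gamma(79, 30).
Posterior mean = 79/30 = 79/30; prior mean = 32/14 = 16/7. Difference = 79/30 − 16/7 = 73/210.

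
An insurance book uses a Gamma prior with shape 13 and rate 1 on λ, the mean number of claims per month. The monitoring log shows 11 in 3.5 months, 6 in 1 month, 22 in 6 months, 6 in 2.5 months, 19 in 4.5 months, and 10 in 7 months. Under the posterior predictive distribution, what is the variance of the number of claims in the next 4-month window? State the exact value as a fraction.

Total count: 11 + 6 + 22 + 6 + 19 + 10 = 74.
Total exposure: 3.5 + 1 + 6 + 2.5 + 4.5 + 7 = 24.5 months.
The Gamma prior is conjugate for the Poisson rate, so λ | data ~ Gamma(13+74, 1+24.5) = Gamma(87, 51/2).
The posterior predictive for a window of length T is Negative Binomial with variance T·α'·(β'+T)/β'² = 4·87·(59/2)/(2601/4) = 13688/867.

13688/867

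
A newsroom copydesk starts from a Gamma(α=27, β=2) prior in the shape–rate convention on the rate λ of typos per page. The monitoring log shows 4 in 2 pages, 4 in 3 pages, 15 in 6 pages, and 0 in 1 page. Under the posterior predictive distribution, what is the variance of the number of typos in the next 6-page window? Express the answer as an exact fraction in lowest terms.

1500/49

Total count: 4 + 4 + 15 + 0 = 23.
Total exposure: 2 + 3 + 6 + 1 = 12 pages.
Conjugate update: add total count to the shape and total exposure to the rate, giving Gamma(50, 14).
The posterior predictive for a window of length T is Negative Binomial with variance T·α'·(β'+T)/β'² = 6·50·20/196 = 1500/49.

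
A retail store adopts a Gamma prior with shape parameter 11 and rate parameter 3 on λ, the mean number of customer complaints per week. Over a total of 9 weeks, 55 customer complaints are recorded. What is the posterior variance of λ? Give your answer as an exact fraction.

11/24

Total count 55 over total exposure 9 weeks.
Posterior: α' = 11 + 55 = 66, β' = 3 + 9 = 12.
Posterior variance = α'/β'² = 66/144 = 11/24.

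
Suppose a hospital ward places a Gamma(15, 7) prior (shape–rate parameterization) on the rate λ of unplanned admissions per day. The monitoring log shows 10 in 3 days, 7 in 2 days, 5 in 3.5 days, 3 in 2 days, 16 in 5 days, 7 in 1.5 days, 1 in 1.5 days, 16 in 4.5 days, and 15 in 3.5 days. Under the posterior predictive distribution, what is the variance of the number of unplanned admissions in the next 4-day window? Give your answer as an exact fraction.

Total count: 10 + 7 + 5 + 3 + 16 + 7 + 1 + 16 + 15 = 80.
Total exposure: 3 + 2 + 3.5 + 2 + 5 + 1.5 + 1.5 + 4.5 + 3.5 = 26.5 days.
Gamma(α, β) with Poisson data over total exposure Σt gives posterior Gamma(α+Σx, β+Σt) = Gamma(95, 67/2).
The posterior predictive for a window of length T is Negative Binomial with variance T·α'·(β'+T)/β'² = 4·95·(75/2)/(4489/4) = 57000/4489.

57000/4489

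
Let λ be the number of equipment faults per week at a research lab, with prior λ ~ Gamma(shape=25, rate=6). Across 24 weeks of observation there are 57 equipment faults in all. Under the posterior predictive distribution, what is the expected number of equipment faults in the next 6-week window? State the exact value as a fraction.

82/5

Total count 57 over total exposure 24 weeks.
Conjugate update: add total count to the shape and total exposure to the rate, giving Gamma(82, 30).
Predictive mean over a 6-week window = T·E[λ|data] = 6·82/30 = 82/5.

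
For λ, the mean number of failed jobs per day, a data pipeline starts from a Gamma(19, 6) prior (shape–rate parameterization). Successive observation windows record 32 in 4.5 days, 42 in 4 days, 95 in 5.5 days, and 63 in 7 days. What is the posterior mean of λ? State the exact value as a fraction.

251/27

Total count: 32 + 42 + 95 + 63 = 232.
Total exposure: 4.5 + 4 + 5.5 + 7 = 21 days.
Posterior: α' = 19 + 232 = 251, β' = 6 + 21 = 27.
Posterior mean = α'/β' = 251/27.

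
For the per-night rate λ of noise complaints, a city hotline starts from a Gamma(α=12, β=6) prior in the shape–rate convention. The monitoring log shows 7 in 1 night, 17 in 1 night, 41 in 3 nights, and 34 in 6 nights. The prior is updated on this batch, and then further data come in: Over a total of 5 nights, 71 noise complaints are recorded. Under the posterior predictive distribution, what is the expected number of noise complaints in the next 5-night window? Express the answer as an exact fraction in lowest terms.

455/11

Total count: 7 + 17 + 41 + 34 = 99.
Total exposure: 1 + 1 + 3 + 6 = 11 nights.
After the first batch: Gamma(12 + 99, 6 + 11) = Gamma(111, 17).
Total count 71 over total exposure 5 nights.
After the second batch: Gamma(111 + 71, 17 + 5) = Gamma(182, 22).
Predictive mean over a 5-night window = T·E[λ|data] = 5·182/22 = 455/11.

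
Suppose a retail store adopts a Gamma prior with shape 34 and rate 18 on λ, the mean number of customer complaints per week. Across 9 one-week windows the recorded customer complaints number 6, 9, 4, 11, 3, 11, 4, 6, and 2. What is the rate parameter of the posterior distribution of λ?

27

Total count: 6 + 9 + 4 + 11 + 3 + 11 + 4 + 6 + 2 = 56.
Total exposure: 9 weeks.
By Gamma–Poisson conjugacy, the posterior is Gamma(α + Σx, β + Σt) = Gamma(34 + 56, 18 + 9) = Gamma(90, 27).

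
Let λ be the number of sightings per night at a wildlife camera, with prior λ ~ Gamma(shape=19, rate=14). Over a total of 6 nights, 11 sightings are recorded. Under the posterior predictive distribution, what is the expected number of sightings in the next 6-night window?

9

Total count 11 over total exposure 6 nights.
Gamma(α, β) with Poisson data over total exposure Σt gives posterior Gamma(α+Σx, β+Σt) = Gamma(30, 20).
Predictive mean over a 6-night window = T·E[λ|data] = 6·30/20 = 9.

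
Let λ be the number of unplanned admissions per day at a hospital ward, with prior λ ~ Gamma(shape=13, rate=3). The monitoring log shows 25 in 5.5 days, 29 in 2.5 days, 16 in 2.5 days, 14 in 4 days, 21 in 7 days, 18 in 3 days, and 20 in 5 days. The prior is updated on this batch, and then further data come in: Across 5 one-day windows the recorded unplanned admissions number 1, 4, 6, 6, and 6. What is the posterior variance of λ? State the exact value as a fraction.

Total count: 25 + 29 + 16 + 14 + 21 + 18 + 20 = 143.
Total exposure: 5.5 + 2.5 + 2.5 + 4 + 7 + 3 + 5 = 29.5 days.
After the first batch: Gamma(13 + 143, 3 + 29.5) = Gamma(156, 65/2).
Total count: 1 + 4 + 6 + 6 + 6 = 23.
Total exposure: 5 days.
After the second batch: Gamma(156 + 23, 65/2 + 5) = Gamma(179, 75/2).
Posterior variance = α'/β'² = 179/(5625/4) = 716/5625.

716/5625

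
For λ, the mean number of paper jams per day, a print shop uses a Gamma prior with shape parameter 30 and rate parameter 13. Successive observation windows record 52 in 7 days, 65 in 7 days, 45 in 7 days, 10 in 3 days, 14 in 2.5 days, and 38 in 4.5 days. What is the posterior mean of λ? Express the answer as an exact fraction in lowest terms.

127/22

Total count: 52 + 65 + 45 + 10 + 14 + 38 = 224.
Total exposure: 7 + 7 + 7 + 3 + 2.5 + 4.5 = 31 days.
The Gamma prior is conjugate for the Poisson rate, so λ | data ~ Gamma(30+224, 13+31) = Gamma(254, 44).
Posterior mean = α'/β' = 254/44 = 127/22.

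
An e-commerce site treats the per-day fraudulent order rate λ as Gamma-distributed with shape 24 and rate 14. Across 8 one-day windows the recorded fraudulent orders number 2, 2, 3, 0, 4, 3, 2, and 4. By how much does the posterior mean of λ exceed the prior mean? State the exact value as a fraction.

Total count: 2 + 2 + 3 + 0 + 4 + 3 + 2 + 4 = 20.
Total exposure: 8 days.
By Gamma–Poisson conjugacy, the posterior is Gamma(α + Σx, β + Σt) = Gamma(24 + 20, 14 + 8) = Gamma(44, 22).
Posterior mean = 44/22 = 2; prior mean = 24/14 = 12/7. Difference = 2 − 12/7 = 2/7.

2/7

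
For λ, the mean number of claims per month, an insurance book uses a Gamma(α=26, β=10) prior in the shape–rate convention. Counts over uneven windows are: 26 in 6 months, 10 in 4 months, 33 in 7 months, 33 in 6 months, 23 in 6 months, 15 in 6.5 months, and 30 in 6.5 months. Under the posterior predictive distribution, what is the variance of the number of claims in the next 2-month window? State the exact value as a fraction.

Total count: 26 + 10 + 33 + 33 + 23 + 15 + 30 = 170.
Total exposure: 6 + 4 + 7 + 6 + 6 + 6.5 + 6.5 = 42 months.
Gamma(α, β) with Poisson data over total exposure Σt gives posterior Gamma(α+Σx, β+Σt) = Gamma(196, 52).
The posterior predictive for a window of length T is Negative Binomial with variance T·α'·(β'+T)/β'² = 2·196·54/2704 = 1323/169.

1323/169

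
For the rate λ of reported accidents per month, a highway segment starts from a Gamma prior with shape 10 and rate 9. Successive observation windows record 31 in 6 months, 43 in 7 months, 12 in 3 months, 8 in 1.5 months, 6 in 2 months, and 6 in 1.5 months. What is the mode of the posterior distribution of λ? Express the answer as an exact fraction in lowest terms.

Total count: 31 + 43 + 12 + 8 + 6 + 6 = 106.
Total exposure: 6 + 7 + 3 + 1.5 + 2 + 1.5 = 21 months.
The Gamma prior is conjugate for the Poisson rate, so λ | data ~ Gamma(10+106, 9+21) = Gamma(116, 30).
Posterior mode = (α'−1)/β' = 115/30 = 23/6.

23/6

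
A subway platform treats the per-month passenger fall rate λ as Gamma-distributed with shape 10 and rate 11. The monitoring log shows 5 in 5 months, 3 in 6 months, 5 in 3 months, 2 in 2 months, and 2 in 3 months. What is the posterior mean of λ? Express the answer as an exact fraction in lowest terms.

Total count: 5 + 3 + 5 + 2 + 2 = 17.
Total exposure: 5 + 6 + 3 + 2 + 3 = 19 months.
By Gamma–Poisson conjugacy, the posterior is Gamma(α + Σx, β + Σt) = Gamma(10 + 17, 11 + 19) = Gamma(27, 30).
Posterior mean = α'/β' = 27/30 = 9/10.

9/10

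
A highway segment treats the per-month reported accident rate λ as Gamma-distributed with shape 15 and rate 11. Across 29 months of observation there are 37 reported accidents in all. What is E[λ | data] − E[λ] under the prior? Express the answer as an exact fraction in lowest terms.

-7/110

Total count 37 over total exposure 29 months.
Conjugate update: add total count to the shape and total exposure to the rate, giving Gamma(52, 40).
Posterior mean = 52/40 = 13/10; prior mean = 15/11 = 15/11. Difference = 13/10 − 15/11 = -7/110.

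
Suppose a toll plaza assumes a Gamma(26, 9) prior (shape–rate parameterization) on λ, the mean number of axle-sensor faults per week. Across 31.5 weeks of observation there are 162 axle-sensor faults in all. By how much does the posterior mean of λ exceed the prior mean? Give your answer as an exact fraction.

Total count 162 over total exposure 31.5 weeks.
The Gamma prior is conjugate for the Poisson rate, so λ | data ~ Gamma(26+162, 9+31.5) = Gamma(188, 81/2).
Posterior mean = 188/(81/2) = 376/81; prior mean = 26/9 = 26/9. Difference = 376/81 − 26/9 = 142/81.

142/81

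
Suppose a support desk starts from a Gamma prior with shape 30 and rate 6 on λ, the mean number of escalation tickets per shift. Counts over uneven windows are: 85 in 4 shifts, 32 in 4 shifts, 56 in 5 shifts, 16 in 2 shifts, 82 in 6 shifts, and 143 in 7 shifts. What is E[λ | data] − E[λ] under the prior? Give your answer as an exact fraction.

137/17

Total count: 85 + 32 + 56 + 16 + 82 + 143 = 414.
Total exposure: 4 + 4 + 5 + 2 + 6 + 7 = 28 shifts.
The Gamma prior is conjugate for the Poisson rate, so λ | data ~ Gamma(30+414, 6+28) = Gamma(444, 34).
Posterior mean = 444/34 = 222/17; prior mean = 30/6 = 5. Difference = 222/17 − 5 = 137/17.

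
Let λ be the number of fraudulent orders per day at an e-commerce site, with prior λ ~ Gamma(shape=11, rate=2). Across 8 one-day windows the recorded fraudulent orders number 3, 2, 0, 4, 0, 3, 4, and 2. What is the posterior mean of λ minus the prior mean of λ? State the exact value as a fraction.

-13/5

Total count: 3 + 2 + 0 + 4 + 0 + 3 + 4 + 2 = 18.
Total exposure: 8 days.
By Gamma–Poisson conjugacy, the posterior is Gamma(α + Σx, β + Σt) = Gamma(11 + 18, 2 + 8) = Gamma(29, 10).
Posterior mean = 29/10 = 29/10; prior mean = 11/2 = 11/2. Difference = 29/10 − 11/2 = -13/5.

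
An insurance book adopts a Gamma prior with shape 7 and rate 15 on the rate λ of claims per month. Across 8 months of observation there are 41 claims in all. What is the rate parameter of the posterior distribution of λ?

23

Total count 41 over total exposure 8 months.
The Gamma prior is conjugate for the Poisson rate, so λ | data ~ Gamma(7+41, 15+8) = Gamma(48, 23).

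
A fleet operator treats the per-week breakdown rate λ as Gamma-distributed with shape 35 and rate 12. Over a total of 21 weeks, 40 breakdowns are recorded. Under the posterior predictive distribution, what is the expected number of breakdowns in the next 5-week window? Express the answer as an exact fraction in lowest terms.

Total count 40 over total exposure 21 weeks.
Posterior: α' = 35 + 40 = 75, β' = 12 + 21 = 33.
Predictive mean over a 5-week window = T·E[λ|data] = 5·75/33 = 125/11.

125/11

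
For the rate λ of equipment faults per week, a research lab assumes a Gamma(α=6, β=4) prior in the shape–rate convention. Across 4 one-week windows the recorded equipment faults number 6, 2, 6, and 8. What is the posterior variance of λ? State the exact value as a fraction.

7/16

Total count: 6 + 2 + 6 + 8 = 22.
Total exposure: 4 weeks.
The Gamma prior is conjugate for the Poisson rate, so λ | data ~ Gamma(6+22, 4+4) = Gamma(28, 8).
Posterior variance = α'/β'² = 28/64 = 7/16.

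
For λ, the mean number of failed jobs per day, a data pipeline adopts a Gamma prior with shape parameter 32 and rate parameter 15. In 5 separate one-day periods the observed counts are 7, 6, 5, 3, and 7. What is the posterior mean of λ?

3

Total count: 7 + 6 + 5 + 3 + 7 = 28.
Total exposure: 5 days.
Conjugate update: add total count to the shape and total exposure to the rate, giving Gamma(60, 20).
Posterior mean = α'/β' = 60/20 = 3.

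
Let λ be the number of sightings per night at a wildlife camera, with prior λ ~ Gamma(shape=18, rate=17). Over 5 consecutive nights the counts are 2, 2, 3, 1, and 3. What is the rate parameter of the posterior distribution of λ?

Total count: 2 + 2 + 3 + 1 + 3 = 11.
Total exposure: 5 nights.
Gamma(α, β) with Poisson data over total exposure Σt gives posterior Gamma(α+Σx, β+Σt) = Gamma(29, 22).

22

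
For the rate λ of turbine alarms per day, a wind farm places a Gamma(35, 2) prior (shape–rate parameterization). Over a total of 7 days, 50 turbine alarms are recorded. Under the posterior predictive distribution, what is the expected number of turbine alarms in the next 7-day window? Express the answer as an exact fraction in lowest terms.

Total count 50 over total exposure 7 days.
By Gamma–Poisson conjugacy, the posterior is Gamma(α + Σx, β + Σt) = Gamma(35 + 50, 2 + 7) = Gamma(85, 9).
Predictive mean over a 7-day window = T·E[λ|data] = 7·85/9 = 595/9.

595/9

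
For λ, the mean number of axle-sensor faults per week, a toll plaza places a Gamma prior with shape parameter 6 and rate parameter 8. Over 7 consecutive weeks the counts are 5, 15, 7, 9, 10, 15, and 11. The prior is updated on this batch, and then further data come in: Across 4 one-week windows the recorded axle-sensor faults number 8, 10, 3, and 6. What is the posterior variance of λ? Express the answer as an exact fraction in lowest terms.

105/361

Total count: 5 + 15 + 7 + 9 + 10 + 15 + 11 = 72.
Total exposure: 7 weeks.
After the first batch: Gamma(6 + 72, 8 + 7) = Gamma(78, 15).
Total count: 8 + 10 + 3 + 6 = 27.
Total exposure: 4 weeks.
After the second batch: Gamma(78 + 27, 15 + 4) = Gamma(105, 19).
Posterior variance = α'/β'² = 105/361.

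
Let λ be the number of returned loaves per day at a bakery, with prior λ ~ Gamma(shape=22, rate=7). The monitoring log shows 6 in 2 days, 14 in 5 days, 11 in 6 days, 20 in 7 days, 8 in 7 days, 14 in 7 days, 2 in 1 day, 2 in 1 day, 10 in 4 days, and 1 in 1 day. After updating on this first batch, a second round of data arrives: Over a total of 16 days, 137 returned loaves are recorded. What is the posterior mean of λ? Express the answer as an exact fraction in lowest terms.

247/64

Total count: 6 + 14 + 11 + 20 + 8 + 14 + 2 + 2 + 10 + 1 = 88.
Total exposure: 2 + 5 + 6 + 7 + 7 + 7 + 1 + 1 + 4 + 1 = 41 days.
After the first batch: Gamma(22 + 88, 7 + 41) = Gamma(110, 48).
Total count 137 over total exposure 16 days.
After the second batch: Gamma(110 + 137, 48 + 16) = Gamma(247, 64).
Posterior mean = α'/β' = 247/64.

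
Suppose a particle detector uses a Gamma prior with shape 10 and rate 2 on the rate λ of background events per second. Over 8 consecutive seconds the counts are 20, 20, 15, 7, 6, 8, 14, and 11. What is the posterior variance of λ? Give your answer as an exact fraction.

111/100

Total count: 20 + 20 + 15 + 7 + 6 + 8 + 14 + 11 = 101.
Total exposure: 8 seconds.
Gamma(α, β) with Poisson data over total exposure Σt gives posterior Gamma(α+Σx, β+Σt) = Gamma(111, 10).
Posterior variance = α'/β'² = 111/100.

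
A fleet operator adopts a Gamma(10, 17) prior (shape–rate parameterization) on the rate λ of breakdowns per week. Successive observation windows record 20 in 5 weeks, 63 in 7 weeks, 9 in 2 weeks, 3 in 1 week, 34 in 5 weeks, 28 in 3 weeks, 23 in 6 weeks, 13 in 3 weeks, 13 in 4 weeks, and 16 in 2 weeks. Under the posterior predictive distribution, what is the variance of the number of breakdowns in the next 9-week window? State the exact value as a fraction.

Total count: 20 + 63 + 9 + 3 + 34 + 28 + 23 + 13 + 13 + 16 = 222.
Total exposure: 5 + 7 + 2 + 1 + 5 + 3 + 6 + 3 + 4 + 2 = 38 weeks.
Conjugate update: add total count to the shape and total exposure to the rate, giving Gamma(232, 55).
The posterior predictive for a window of length T is Negative Binomial with variance T·α'·(β'+T)/β'² = 9·232·64/3025 = 133632/3025.

133632/3025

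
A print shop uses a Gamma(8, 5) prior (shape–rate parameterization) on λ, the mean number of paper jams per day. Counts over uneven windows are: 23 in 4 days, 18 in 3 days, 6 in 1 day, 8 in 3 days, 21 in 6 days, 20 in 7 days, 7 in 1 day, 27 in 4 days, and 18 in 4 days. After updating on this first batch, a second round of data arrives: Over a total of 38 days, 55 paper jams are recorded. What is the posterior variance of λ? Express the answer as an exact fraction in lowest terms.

Total count: 23 + 18 + 6 + 8 + 21 + 20 + 7 + 27 + 18 = 148.
Total exposure: 4 + 3 + 1 + 3 + 6 + 7 + 1 + 4 + 4 = 33 days.
After the first batch: Gamma(8 + 148, 5 + 33) = Gamma(156, 38).
Total count 55 over total exposure 38 days.
After the second batch: Gamma(156 + 55, 38 + 38) = Gamma(211, 76).
Posterior variance = α'/β'² = 211/5776.

211/5776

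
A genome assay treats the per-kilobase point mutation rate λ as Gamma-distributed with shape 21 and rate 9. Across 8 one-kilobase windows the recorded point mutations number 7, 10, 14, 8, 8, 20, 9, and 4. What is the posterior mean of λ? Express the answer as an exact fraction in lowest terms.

Total count: 7 + 10 + 14 + 8 + 8 + 20 + 9 + 4 = 80.
Total exposure: 8 kilobases.
Gamma(α, β) with Poisson data over total exposure Σt gives posterior Gamma(α+Σx, β+Σt) = Gamma(101, 17).
Posterior mean = α'/β' = 101/17.

101/17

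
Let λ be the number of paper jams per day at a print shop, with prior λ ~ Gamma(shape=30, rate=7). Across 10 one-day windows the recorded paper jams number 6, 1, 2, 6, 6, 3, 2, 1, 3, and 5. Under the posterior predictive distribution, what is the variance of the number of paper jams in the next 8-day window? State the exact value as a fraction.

Total count: 6 + 1 + 2 + 6 + 6 + 3 + 2 + 1 + 3 + 5 = 35.
Total exposure: 10 days.
The Gamma prior is conjugate for the Poisson rate, so λ | data ~ Gamma(30+35, 7+10) = Gamma(65, 17).
The posterior predictive for a window of length T is Negative Binomial with variance T·α'·(β'+T)/β'² = 8·65·25/289 = 13000/289.

13000/289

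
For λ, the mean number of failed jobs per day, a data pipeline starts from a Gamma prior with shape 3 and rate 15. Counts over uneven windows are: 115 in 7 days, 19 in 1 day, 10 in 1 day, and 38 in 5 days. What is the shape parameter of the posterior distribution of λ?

185

Total count: 115 + 19 + 10 + 38 = 182.
Total exposure: 7 + 1 + 1 + 5 = 14 days.
Posterior: α' = 3 + 182 = 185, β' = 15 + 14 = 29.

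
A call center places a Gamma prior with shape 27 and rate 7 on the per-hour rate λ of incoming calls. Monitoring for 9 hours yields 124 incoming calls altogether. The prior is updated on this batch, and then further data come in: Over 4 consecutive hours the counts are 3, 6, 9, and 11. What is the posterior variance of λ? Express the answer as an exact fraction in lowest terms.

Total count 124 over total exposure 9 hours.
After the first batch: Gamma(27 + 124, 7 + 9) = Gamma(151, 16).
Total count: 3 + 6 + 9 + 11 = 29.
Total exposure: 4 hours.
After the second batch: Gamma(151 + 29, 16 + 4) = Gamma(180, 20).
Posterior variance = α'/β'² = 180/400 = 9/20.

9/20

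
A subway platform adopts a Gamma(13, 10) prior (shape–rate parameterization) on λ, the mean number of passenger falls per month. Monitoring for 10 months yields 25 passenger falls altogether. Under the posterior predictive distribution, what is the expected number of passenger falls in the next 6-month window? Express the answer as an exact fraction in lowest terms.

Total count 25 over total exposure 10 months.
By Gamma–Poisson conjugacy, the posterior is Gamma(α + Σx, β + Σt) = Gamma(13 + 25, 10 + 10) = Gamma(38, 20).
Predictive mean over a 6-month window = T·E[λ|data] = 6·38/20 = 57/5.

57/5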